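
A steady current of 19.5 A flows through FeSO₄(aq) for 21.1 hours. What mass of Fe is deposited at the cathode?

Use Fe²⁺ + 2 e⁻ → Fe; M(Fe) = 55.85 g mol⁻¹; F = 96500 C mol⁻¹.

429 g

Q = I·t = 19.50 A × 75960 s = 1481000 C.
n(e⁻) = Q/F = 1481000 / 96500 = 15.35 mol.
Fe²⁺ + 2 e⁻ → Fe, so n(Fe) = n(e⁻)/2 = 7.675 mol.
m = n·M = 7.675 × 55.85 = 429 g.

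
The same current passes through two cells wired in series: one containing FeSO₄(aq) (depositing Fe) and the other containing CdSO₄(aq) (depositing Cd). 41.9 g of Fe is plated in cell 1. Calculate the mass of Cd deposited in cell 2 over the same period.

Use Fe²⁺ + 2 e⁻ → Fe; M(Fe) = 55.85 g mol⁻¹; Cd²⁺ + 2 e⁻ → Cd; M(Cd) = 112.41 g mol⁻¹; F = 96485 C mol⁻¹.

84.3 g

n(Fe) = 41.9 / 55.85 = 0.7502 mol.
Since Fe²⁺ + 2 e⁻ → Fe, n(e⁻) passed = 2 × 0.7502 = 1.500 mol.
Cells in series carry the same charge, so the same 1.500 mol of electrons passes through cell 2.
Cd²⁺ + 2 e⁻ → Cd, so n(Cd) = 1.500 / 2 = 0.7502 mol.
m(Cd) = 0.7502 × 112.41 = 84.3 g.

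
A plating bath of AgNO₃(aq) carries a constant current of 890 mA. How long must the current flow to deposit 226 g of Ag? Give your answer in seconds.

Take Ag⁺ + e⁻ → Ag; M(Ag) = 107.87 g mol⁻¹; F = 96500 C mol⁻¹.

n(Ag) = m/M = 226 / 107.87 = 2.095 mol.
Each Ag atom requires 1 electron, so n(e⁻) = 1 × 2.095 = 2.095 mol.
Q = n(e⁻)·F = 2.095 × 96500 = 202200 C.
t = Q/I = 202200 / 0.8900 A = 227200 s.

2.27 × 10⁵ s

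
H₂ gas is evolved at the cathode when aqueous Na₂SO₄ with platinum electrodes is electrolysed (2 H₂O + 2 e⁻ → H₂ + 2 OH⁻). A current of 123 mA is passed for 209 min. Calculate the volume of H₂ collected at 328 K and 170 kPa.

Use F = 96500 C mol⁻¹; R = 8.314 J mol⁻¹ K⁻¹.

Q = I·t = 0.1230 A × 12540 s = 1542 C.
n(e⁻) = Q/F = 1542 / 96500 = 0.01598 mol.
2 electrons are transferred per H₂ molecule, so n(H₂) = 0.01598 / 2 = 0.007992 mol.
V = nRT/P = (0.007992 × 8.314 × 328) / (170 × 10³ Pa) = 1.28 × 10⁻⁴ m³ = 0.128 L.

0.128 L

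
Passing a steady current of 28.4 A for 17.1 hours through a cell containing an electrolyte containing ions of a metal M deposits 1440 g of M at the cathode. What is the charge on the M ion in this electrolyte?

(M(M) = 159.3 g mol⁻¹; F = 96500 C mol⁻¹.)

Q = I·t = 28.40 A × 61560 s = 1748000 C, so n(e⁻) = 1748000/96500 = 18.12 mol.
n(M) deposited = 1440 / 159.3 = 9.040 mol.
Electrons per atom = n(e⁻)/n(M) = 18.12 / 9.040 = 2.00 ≈ 2, so the ion is M²⁺.

+2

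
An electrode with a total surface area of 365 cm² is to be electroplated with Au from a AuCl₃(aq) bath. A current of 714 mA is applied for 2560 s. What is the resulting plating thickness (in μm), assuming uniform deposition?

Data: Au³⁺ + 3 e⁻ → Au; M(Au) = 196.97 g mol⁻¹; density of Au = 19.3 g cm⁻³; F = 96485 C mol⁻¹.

Q = I·t = 0.7140 × 2560.0 = 1828 C; n(e⁻) = 0.01894 mol.
n(Au) = n(e⁻)/3 = 0.006315 mol, so m = 0.006315 × 196.97 = 1.244 g.
Volume = m/ρ = 1.244 / 19.3 = 0.06445 cm³.
Thickness = V/A = 0.06445 / 365 = 1.77 × 10⁻⁴ cm = 1.77 μm.

1.77 μm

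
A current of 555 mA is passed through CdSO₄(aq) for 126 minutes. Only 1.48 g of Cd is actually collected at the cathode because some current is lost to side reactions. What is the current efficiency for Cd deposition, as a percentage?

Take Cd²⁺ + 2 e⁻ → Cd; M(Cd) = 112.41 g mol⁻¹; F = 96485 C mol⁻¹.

Q = I·t = 0.5550 × 7560.0 = 4196 C; n(e⁻) = 4196/96485 = 0.04349 mol.
Theoretical n(Cd) = n(e⁻)/2 = 0.02174 mol, i.e. m_theo = 0.02174 × 112.41 = 2.444 g.
Efficiency = m_actual / m_theo = 1.48 / 2.444 = 60.6 %.

60.6 %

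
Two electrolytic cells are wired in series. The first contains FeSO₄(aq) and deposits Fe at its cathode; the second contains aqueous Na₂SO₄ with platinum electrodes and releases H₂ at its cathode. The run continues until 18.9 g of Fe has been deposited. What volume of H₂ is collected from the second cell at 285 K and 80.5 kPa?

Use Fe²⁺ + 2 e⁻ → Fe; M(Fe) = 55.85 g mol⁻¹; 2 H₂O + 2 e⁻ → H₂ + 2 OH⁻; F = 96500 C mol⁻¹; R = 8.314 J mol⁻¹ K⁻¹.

n(Fe) = 18.9 / 55.85 = 0.3384 mol, so n(e⁻) = 2 × 0.3384 = 0.6768 mol.
The cells are in series, so the same 0.6768 mol of electrons passes through the second cell.
2 H₂O + 2 e⁻ → H₂ + 2 OH⁻ — 2 mol e⁻ per mol H₂, so n(H₂) = 0.6768/2 = 0.3384 mol.
V = nRT/P = (0.3384 × 8.314 × 285) / (80.5 × 10³) = 0.00996 m³ = 9.96 L.

9.96 L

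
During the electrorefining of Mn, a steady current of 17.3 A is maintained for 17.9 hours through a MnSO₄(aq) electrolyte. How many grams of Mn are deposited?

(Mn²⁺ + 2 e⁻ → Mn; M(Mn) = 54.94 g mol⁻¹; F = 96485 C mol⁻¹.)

Q = I·t = 17.30 A × 64440 s = 1115000 C.
n(e⁻) = Q/F = 1115000 / 96485 = 11.55 mol.
Mn²⁺ + 2 e⁻ → Mn, so n(Mn) = n(e⁻)/2 = 5.777 mol.
m = n·M = 5.777 × 54.94 = 317 g.

317 g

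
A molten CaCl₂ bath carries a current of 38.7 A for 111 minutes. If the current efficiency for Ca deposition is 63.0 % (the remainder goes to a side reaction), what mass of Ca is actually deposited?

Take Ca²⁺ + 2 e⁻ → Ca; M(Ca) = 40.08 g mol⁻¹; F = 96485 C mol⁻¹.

Q = I·t = 38.70 × 6660.0 = 257700 C.
n(e⁻) = 257700/96485 = 2.671 mol; theoretically n(Ca) = 2.671/2 = 1.336 mol, m_theo = 53.53 g.
At 63.0 % efficiency, m_actual = 0.630 × 53.53 = 33.7 g.

33.7 g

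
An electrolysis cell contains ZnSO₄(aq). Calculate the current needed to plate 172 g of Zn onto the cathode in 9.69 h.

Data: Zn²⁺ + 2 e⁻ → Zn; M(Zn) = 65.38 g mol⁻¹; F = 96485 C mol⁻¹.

n(Zn) = 172 / 65.38 = 2.631 mol.
n(e⁻) = 2 × 2.631 = 5.262 mol.
Q = n(e⁻)·F = 5.262 × 96485 = 507700 C.
I = Q/t = 507700 / 34884 s = 14.6 A.

14.6 A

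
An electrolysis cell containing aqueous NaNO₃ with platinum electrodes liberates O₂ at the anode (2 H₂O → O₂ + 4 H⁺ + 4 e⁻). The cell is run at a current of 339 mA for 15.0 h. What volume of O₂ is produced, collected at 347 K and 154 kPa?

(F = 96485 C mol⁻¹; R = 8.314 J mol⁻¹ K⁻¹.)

Q = I·t = 0.3390 A × 54000 s = 18310 C.
n(e⁻) = Q/F = 18310 / 96485 = 0.1897 mol.
4 electrons are transferred per O₂ molecule, so n(O₂) = 0.1897 / 4 = 0.04743 mol.
V = nRT/P = (0.04743 × 8.314 × 347) / (154 × 10³ Pa) = 8.89 × 10⁻⁴ m³ = 0.889 L.

0.889 L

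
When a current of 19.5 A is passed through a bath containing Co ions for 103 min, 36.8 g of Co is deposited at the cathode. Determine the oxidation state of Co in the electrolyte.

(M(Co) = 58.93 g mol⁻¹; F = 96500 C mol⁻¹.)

Q = I·t = 19.50 A × 6180.0 s = 120500 C, so n(e⁻) = 120500/96500 = 1.249 mol.
n(Co) deposited = 36.8 / 58.93 = 0.6245 mol.
Electrons per atom = n(e⁻)/n(Co) = 1.249 / 0.6245 = 2.00 ≈ 2, so the ion is Co²⁺.

+2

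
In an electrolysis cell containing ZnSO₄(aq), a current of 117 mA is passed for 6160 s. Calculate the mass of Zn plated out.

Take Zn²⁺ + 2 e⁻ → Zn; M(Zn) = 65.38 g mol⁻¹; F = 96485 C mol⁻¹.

Q = I·t = 0.1170 A × 6160.0 s = 720.7 C.
n(e⁻) = Q/F = 720.7 / 96485 = 0.007470 mol.
Zn²⁺ + 2 e⁻ → Zn, so n(Zn) = n(e⁻)/2 = 0.003735 mol.
m = n·M = 0.003735 × 65.38 = 0.244 g.

0.244 g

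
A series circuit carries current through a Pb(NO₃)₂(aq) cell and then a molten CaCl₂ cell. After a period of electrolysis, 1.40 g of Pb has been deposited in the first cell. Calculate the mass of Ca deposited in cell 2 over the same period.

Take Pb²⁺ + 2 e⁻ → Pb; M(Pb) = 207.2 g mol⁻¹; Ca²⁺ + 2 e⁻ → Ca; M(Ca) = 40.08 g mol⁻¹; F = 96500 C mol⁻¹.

0.271 g

n(Pb) = 1.40 / 207.2 = 0.006757 mol.
Since Pb²⁺ + 2 e⁻ → Pb, n(e⁻) passed = 2 × 0.006757 = 0.01351 mol.
Cells in series carry the same charge, so the same 0.01351 mol of electrons passes through cell 2.
Ca²⁺ + 2 e⁻ → Ca, so n(Ca) = 0.01351 / 2 = 0.006757 mol.
m(Ca) = 0.006757 × 40.08 = 0.271 g.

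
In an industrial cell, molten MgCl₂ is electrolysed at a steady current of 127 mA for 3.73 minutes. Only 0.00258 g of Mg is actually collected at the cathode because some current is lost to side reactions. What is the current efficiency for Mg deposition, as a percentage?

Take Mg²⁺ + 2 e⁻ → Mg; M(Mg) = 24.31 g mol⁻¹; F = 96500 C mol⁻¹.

Q = I·t = 0.1270 × 223.80 = 28.42 C; n(e⁻) = 28.42/96500 = 0.0002945 mol.
Theoretical n(Mg) = n(e⁻)/2 = 0.0001473 mol, i.e. m_theo = 0.0001473 × 24.31 = 0.003580 g.
Efficiency = m_actual / m_theo = 0.00258 / 0.003580 = 72.1 %.

72.1 %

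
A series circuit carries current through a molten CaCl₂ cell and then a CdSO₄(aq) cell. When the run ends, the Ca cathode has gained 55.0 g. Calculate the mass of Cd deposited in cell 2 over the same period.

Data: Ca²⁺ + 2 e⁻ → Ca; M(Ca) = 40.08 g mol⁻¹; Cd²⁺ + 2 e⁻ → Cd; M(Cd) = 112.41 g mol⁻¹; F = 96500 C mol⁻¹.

n(Ca) = 55.0 / 40.08 = 1.372 mol.
Since Ca²⁺ + 2 e⁻ → Ca, n(e⁻) passed = 2 × 1.372 = 2.745 mol.
Cells in series carry the same charge, so the same 2.745 mol of electrons passes through cell 2.
Cd²⁺ + 2 e⁻ → Cd, so n(Cd) = 2.745 / 2 = 1.372 mol.
m(Cd) = 1.372 × 112.41 = 154 g.

154 g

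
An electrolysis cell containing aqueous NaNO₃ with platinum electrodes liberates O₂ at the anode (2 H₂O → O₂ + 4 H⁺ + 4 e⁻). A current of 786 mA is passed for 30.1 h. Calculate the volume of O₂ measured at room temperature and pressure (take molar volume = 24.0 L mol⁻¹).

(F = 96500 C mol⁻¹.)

5.30 L

Q = I·t = 0.7860 A × 108360 s = 85170 C.
n(e⁻) = Q/F = 85170 / 96500 = 0.8826 mol.
4 electrons are transferred per O₂ molecule, so n(O₂) = 0.8826 / 4 = 0.2207 mol.
V = n × V_m = 0.2207 × 24.0 = 5.30 L.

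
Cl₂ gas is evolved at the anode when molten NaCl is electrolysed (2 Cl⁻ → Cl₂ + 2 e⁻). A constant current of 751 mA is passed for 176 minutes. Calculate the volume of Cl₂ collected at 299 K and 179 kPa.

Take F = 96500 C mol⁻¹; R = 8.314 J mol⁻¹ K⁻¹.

Q = I·t = 0.7510 A × 10560 s = 7931 C.
n(e⁻) = Q/F = 7931 / 96500 = 0.08218 mol.
2 electrons are transferred per Cl₂ molecule, so n(Cl₂) = 0.08218 / 2 = 0.04109 mol.
V = nRT/P = (0.04109 × 8.314 × 299) / (179 × 10³ Pa) = 5.71 × 10⁻⁴ m³ = 0.571 L.

0.571 L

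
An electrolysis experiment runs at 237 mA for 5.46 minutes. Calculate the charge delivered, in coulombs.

Q = I·t = 0.2370 A × 327.60 s = 77.6 C.

77.6 C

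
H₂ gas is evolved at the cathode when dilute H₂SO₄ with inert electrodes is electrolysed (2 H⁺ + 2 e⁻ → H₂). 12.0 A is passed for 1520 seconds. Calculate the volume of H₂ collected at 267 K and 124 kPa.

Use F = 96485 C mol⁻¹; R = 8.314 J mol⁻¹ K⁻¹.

1.69 L

Q = I·t = 12.00 A × 1520.0 s = 18240 C.
n(e⁻) = Q/F = 18240 / 96485 = 0.1890 mol.
2 electrons are transferred per H₂ molecule, so n(H₂) = 0.1890 / 2 = 0.09452 mol.
V = nRT/P = (0.09452 × 8.314 × 267) / (124 × 10³ Pa) = 0.00169 m³ = 1.69 L.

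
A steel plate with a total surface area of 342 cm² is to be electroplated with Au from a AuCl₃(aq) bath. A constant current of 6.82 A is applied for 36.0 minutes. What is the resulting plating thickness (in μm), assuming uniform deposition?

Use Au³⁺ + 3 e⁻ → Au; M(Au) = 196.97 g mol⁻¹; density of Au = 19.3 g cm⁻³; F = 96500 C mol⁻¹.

Q = I·t = 6.820 × 2160.0 = 14730 C; n(e⁻) = 0.1527 mol.
n(Au) = n(e⁻)/3 = 0.05088 mol, so m = 0.05088 × 196.97 = 10.02 g.
Volume = m/ρ = 10.02 / 19.3 = 0.5193 cm³.
Thickness = V/A = 0.5193 / 342 = 0.00152 cm = 15.2 μm.

15.2 μm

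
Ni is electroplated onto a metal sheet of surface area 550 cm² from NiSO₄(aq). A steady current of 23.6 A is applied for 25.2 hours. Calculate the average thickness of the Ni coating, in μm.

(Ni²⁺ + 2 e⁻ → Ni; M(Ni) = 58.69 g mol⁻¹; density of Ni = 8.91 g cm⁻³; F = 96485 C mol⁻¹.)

1330 μm

Q = I·t = 23.60 × 90720 = 2141000 C; n(e⁻) = 22.19 mol.
n(Ni) = n(e⁻)/2 = 11.09 mol, so m = 11.09 × 58.69 = 651.2 g.
Volume = m/ρ = 651.2 / 8.91 = 73.08 cm³.
Thickness = V/A = 73.08 / 550 = 0.133 cm = 1330 μm.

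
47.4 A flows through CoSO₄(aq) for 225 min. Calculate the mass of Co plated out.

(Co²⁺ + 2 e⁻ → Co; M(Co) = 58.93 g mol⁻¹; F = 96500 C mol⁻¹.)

Q = I·t = 47.40 A × 13500 s = 639900 C.
n(e⁻) = Q/F = 639900 / 96500 = 6.631 mol.
Co²⁺ + 2 e⁻ → Co, so n(Co) = n(e⁻)/2 = 3.316 mol.
m = n·M = 3.316 × 58.93 = 195 g.

195 g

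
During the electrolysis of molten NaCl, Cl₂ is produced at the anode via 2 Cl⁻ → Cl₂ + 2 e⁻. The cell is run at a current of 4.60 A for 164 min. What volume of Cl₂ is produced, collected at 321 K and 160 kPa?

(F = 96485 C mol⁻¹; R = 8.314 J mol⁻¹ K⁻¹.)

3.91 L

Q = I·t = 4.600 A × 9840.0 s = 45260 C.
n(e⁻) = Q/F = 45260 / 96485 = 0.4691 mol.
2 electrons are transferred per Cl₂ molecule, so n(Cl₂) = 0.4691 / 2 = 0.2346 mol.
V = nRT/P = (0.2346 × 8.314 × 321) / (160 × 10³ Pa) = 0.00391 m³ = 3.91 L.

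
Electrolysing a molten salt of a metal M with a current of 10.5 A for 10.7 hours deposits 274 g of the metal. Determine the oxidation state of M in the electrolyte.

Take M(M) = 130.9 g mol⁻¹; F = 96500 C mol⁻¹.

+2

Q = I·t = 10.50 A × 38520 s = 404500 C, so n(e⁻) = 404500/96500 = 4.191 mol.
n(M) deposited = 274 / 130.9 = 2.093 mol.
Electrons per atom = n(e⁻)/n(M) = 4.191 / 2.093 = 2.00 ≈ 2, so the ion is M²⁺.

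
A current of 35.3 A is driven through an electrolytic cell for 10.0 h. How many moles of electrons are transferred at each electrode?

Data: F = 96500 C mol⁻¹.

13.2 mol

Q = I·t = 35.30 A × 36000 s = 1271000 C.
n(e⁻) = Q/F = 1271000 / 96500 = 13.2 mol.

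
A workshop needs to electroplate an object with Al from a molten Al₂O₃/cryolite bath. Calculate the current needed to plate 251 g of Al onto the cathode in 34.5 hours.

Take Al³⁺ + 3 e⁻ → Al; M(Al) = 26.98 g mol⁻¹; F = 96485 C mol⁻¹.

n(Al) = 251 / 26.98 = 9.303 mol.
n(e⁻) = 3 × 9.303 = 27.91 mol.
Q = n(e⁻)·F = 27.91 × 96485 = 2693000 C.
I = Q/t = 2693000 / 124200 s = 21.7 A.

21.7 A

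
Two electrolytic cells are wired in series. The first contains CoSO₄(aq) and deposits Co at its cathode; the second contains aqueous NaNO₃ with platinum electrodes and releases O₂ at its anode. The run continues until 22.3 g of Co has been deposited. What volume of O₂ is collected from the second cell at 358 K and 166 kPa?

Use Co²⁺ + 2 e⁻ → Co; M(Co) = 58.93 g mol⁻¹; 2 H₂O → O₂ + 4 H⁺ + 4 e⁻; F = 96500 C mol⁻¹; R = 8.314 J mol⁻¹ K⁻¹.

n(Co) = 22.3 / 58.93 = 0.3784 mol, so n(e⁻) = 2 × 0.3784 = 0.7568 mol.
The cells are in series, so the same 0.7568 mol of electrons passes through the second cell.
2 H₂O → O₂ + 4 H⁺ + 4 e⁻ — 4 mol e⁻ per mol O₂, so n(O₂) = 0.7568/4 = 0.1892 mol.
V = nRT/P = (0.1892 × 8.314 × 358) / (166 × 10³) = 0.00339 m³ = 3.39 L.

3.39 L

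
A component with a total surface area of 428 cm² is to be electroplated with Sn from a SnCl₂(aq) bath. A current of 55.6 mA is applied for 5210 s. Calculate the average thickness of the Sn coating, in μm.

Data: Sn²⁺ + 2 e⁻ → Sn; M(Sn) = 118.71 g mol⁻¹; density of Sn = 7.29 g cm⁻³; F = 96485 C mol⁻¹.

Q = I·t = 0.05560 × 5210.0 = 289.7 C; n(e⁻) = 0.003002 mol.
n(Sn) = n(e⁻)/2 = 0.001501 mol, so m = 0.001501 × 118.71 = 0.1782 g.
Volume = m/ρ = 0.1782 / 7.29 = 0.02444 cm³.
Thickness = V/A = 0.02444 / 428 = 5.71 × 10⁻⁵ cm = 0.571 μm.

0.571 μm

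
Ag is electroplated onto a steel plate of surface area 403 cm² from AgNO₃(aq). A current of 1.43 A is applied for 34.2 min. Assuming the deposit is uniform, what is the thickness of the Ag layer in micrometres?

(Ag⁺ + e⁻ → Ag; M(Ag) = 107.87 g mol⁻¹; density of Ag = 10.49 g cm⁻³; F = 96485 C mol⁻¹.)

Q = I·t = 1.430 × 2052.0 = 2934 C; n(e⁻) = 0.03041 mol.
n(Ag) = n(e⁻)/1 = 0.03041 mol, so m = 0.03041 × 107.87 = 3.281 g.
Volume = m/ρ = 3.281 / 10.49 = 0.3127 cm³.
Thickness = V/A = 0.3127 / 403 = 7.76 × 10⁻⁴ cm = 7.76 μm.

7.76 μm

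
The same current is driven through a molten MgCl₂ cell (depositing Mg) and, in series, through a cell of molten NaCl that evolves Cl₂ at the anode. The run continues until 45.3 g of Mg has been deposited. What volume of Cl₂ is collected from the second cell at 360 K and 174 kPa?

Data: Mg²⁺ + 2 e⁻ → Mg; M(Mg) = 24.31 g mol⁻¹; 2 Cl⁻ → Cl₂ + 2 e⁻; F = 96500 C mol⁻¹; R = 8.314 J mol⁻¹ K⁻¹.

32.1 L

n(Mg) = 45.3 / 24.31 = 1.863 mol, so n(e⁻) = 2 × 1.863 = 3.727 mol.
The cells are in series, so the same 3.727 mol of electrons passes through the second cell.
2 Cl⁻ → Cl₂ + 2 e⁻ — 2 mol e⁻ per mol Cl₂, so n(Cl₂) = 3.727/2 = 1.863 mol.
V = nRT/P = (1.863 × 8.314 × 360) / (174 × 10³) = 0.0321 m³ = 32.1 L.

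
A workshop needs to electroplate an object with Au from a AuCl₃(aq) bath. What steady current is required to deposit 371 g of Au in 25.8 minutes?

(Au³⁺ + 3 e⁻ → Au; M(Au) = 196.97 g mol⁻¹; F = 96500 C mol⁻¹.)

352 A

n(Au) = 371 / 196.97 = 1.884 mol.
n(e⁻) = 3 × 1.884 = 5.651 mol.
Q = n(e⁻)·F = 5.651 × 96500 = 545300 C.
I = Q/t = 545300 / 1548.0 s = 352 A.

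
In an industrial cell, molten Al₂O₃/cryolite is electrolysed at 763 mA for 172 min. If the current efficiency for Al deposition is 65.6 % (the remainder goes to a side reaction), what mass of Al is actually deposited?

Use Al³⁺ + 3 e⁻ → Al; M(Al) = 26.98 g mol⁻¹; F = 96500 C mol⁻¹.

Q = I·t = 0.7630 × 10320 = 7874 C.
n(e⁻) = 7874/96500 = 0.08160 mol; theoretically n(Al) = 0.08160/3 = 0.02720 mol, m_theo = 0.7338 g.
At 65.6 % efficiency, m_actual = 0.656 × 0.7338 = 0.481 g.

0.481 g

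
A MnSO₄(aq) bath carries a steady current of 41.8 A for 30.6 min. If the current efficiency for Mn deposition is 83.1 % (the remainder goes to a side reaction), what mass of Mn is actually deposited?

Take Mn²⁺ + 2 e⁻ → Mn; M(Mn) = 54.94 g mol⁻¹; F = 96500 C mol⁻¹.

Q = I·t = 41.80 × 1836.0 = 76740 C.
n(e⁻) = 76740/96500 = 0.7953 mol; theoretically n(Mn) = 0.7953/2 = 0.3976 mol, m_theo = 21.85 g.
At 83.1 % efficiency, m_actual = 0.831 × 21.85 = 18.2 g.

18.2 g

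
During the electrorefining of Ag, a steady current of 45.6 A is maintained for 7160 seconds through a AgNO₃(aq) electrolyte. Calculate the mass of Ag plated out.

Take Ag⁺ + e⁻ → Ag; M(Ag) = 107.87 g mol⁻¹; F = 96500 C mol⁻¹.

Q = I·t = 45.60 A × 7160.0 s = 326500 C.
n(e⁻) = Q/F = 326500 / 96500 = 3.383 mol.
Ag⁺ + e⁻ → Ag, so n(Ag) = n(e⁻)/1 = 3.383 mol.
m = n·M = 3.383 × 107.87 = 365 g.

365 g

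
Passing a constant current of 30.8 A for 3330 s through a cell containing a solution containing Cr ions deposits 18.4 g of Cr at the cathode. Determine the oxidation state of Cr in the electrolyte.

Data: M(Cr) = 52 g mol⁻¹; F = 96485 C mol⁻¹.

Q = I·t = 30.80 A × 3330.0 s = 102600 C, so n(e⁻) = 102600/96485 = 1.063 mol.
n(Cr) deposited = 18.4 / 52 = 0.3538 mol.
Electrons per atom = n(e⁻)/n(Cr) = 1.063 / 0.3538 = 3.00 ≈ 3, so the ion is Cr³⁺.

+3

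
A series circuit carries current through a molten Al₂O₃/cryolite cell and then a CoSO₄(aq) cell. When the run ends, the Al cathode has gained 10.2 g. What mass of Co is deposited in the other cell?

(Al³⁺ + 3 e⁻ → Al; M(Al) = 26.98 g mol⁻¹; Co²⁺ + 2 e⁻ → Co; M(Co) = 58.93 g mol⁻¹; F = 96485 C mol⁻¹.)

33.4 g

n(Al) = 10.2 / 26.98 = 0.3781 mol.
Since Al³⁺ + 3 e⁻ → Al, n(e⁻) passed = 3 × 0.3781 = 1.134 mol.
Cells in series carry the same charge, so the same 1.134 mol of electrons passes through cell 2.
Co²⁺ + 2 e⁻ → Co, so n(Co) = 1.134 / 2 = 0.5671 mol.
m(Co) = 0.5671 × 58.93 = 33.4 g.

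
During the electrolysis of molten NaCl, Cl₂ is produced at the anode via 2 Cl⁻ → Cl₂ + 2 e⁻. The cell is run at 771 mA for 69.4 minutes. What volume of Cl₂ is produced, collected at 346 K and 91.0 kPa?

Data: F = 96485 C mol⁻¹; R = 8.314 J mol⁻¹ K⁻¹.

0.526 L

Q = I·t = 0.7710 A × 4164.0 s = 3210 C.
n(e⁻) = Q/F = 3210 / 96485 = 0.03327 mol.
2 electrons are transferred per Cl₂ molecule, so n(Cl₂) = 0.03327 / 2 = 0.01664 mol.
V = nRT/P = (0.01664 × 8.314 × 346) / (91.0 × 10³ Pa) = 5.26 × 10⁻⁴ m³ = 0.526 L.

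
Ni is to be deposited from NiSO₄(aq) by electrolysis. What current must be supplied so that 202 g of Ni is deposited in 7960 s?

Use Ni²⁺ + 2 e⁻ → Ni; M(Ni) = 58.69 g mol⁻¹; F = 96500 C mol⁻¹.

83.5 A

n(Ni) = 202 / 58.69 = 3.442 mol.
n(e⁻) = 2 × 3.442 = 6.884 mol.
Q = n(e⁻)·F = 6.884 × 96500 = 664300 C.
I = Q/t = 664300 / 7960.0 s = 83.5 A.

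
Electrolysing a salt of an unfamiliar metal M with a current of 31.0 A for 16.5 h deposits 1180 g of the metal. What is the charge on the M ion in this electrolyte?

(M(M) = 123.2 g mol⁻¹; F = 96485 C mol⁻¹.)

Q = I·t = 31.00 A × 59400 s = 1841000 C, so n(e⁻) = 1841000/96485 = 19.08 mol.
n(M) deposited = 1180 / 123.2 = 9.578 mol.
Electrons per atom = n(e⁻)/n(M) = 19.08 / 9.578 = 1.99 ≈ 2, so the ion is M²⁺.

+2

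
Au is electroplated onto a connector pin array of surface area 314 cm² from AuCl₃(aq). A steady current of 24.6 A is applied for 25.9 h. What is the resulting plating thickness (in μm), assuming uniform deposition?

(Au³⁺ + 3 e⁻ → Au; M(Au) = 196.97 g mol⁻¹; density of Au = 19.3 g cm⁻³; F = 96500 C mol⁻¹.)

Q = I·t = 24.60 × 93240 = 2294000 C; n(e⁻) = 23.77 mol.
n(Au) = n(e⁻)/3 = 7.923 mol, so m = 7.923 × 196.97 = 1561 g.
Volume = m/ρ = 1561 / 19.3 = 80.86 cm³.
Thickness = V/A = 80.86 / 314 = 0.258 cm = 2580 μm.

2580 μm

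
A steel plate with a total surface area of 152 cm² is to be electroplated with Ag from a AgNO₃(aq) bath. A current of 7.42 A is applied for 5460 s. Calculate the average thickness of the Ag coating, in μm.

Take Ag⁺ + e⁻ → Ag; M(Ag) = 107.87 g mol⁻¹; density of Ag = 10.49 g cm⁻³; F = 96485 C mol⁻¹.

Q = I·t = 7.420 × 5460.0 = 40510 C; n(e⁻) = 0.4199 mol.
n(Ag) = n(e⁻)/1 = 0.4199 mol, so m = 0.4199 × 107.87 = 45.29 g.
Volume = m/ρ = 45.29 / 10.49 = 4.318 cm³.
Thickness = V/A = 4.318 / 152 = 0.0284 cm = 284 μm.

284 μm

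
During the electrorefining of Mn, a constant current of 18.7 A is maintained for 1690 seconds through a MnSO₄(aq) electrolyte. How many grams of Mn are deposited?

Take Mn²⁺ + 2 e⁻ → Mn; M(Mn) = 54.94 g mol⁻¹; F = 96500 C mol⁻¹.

9.00 g

Q = I·t = 18.70 A × 1690.0 s = 31600 C.
n(e⁻) = Q/F = 31600 / 96500 = 0.3275 mol.
Mn²⁺ + 2 e⁻ → Mn, so n(Mn) = n(e⁻)/2 = 0.1637 mol.
m = n·M = 0.1637 × 54.94 = 9.00 g.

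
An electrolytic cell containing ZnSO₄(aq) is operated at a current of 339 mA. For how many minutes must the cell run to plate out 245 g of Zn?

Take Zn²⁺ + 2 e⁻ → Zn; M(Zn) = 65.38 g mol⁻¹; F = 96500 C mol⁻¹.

35600 min

n(Zn) = m/M = 245 / 65.38 = 3.747 mol.
Each Zn atom requires 2 electrons, so n(e⁻) = 2 × 3.747 = 7.495 mol.
Q = n(e⁻)·F = 7.495 × 96500 = 723200 C.
t = Q/I = 723200 / 0.3390 A = 2133000 s = 35600 min.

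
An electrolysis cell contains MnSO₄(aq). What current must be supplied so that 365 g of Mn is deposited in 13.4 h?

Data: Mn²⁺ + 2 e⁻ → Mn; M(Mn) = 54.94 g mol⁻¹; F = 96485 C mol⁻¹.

n(Mn) = 365 / 54.94 = 6.644 mol.
n(e⁻) = 2 × 6.644 = 13.29 mol.
Q = n(e⁻)·F = 13.29 × 96485 = 1282000 C.
I = Q/t = 1282000 / 48240 s = 26.6 A.

26.6 A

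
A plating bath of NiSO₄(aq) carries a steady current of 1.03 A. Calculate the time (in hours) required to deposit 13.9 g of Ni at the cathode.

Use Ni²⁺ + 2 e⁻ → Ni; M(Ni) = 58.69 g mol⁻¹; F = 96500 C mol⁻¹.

12.3 h

n(Ni) = m/M = 13.9 / 58.69 = 0.2368 mol.
Each Ni atom requires 2 electrons, so n(e⁻) = 2 × 0.2368 = 0.4737 mol.
Q = n(e⁻)·F = 0.4737 × 96500 = 45710 C.
t = Q/I = 45710 / 1.030 A = 44380 s = 12.3 h.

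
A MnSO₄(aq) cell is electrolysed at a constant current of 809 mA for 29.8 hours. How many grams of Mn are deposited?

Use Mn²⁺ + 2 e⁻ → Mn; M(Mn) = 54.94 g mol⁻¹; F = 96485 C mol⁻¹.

Q = I·t = 0.8090 A × 107280 s = 86790 C.
n(e⁻) = Q/F = 86790 / 96485 = 0.8995 mol.
Mn²⁺ + 2 e⁻ → Mn, so n(Mn) = n(e⁻)/2 = 0.4498 mol.
m = n·M = 0.4498 × 54.94 = 24.7 g.

24.7 g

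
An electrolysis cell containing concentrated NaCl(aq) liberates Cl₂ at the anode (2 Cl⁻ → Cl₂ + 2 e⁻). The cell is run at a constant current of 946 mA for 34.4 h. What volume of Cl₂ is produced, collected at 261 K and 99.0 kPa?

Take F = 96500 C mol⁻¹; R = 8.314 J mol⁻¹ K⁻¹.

13.3 L

Q = I·t = 0.9460 A × 123840 s = 117200 C.
n(e⁻) = Q/F = 117200 / 96500 = 1.214 mol.
2 electrons are transferred per Cl₂ molecule, so n(Cl₂) = 1.214 / 2 = 0.6070 mol.
V = nRT/P = (0.6070 × 8.314 × 261) / (99.0 × 10³ Pa) = 0.0133 m³ = 13.3 L.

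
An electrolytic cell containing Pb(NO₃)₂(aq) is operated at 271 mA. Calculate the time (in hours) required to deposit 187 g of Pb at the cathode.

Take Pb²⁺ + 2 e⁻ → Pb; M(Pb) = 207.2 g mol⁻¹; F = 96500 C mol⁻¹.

n(Pb) = m/M = 187 / 207.2 = 0.9025 mol.
Each Pb atom requires 2 electrons, so n(e⁻) = 2 × 0.9025 = 1.805 mol.
Q = n(e⁻)·F = 1.805 × 96500 = 174200 C.
t = Q/I = 174200 / 0.2710 A = 642700 s = 179 h.

179 h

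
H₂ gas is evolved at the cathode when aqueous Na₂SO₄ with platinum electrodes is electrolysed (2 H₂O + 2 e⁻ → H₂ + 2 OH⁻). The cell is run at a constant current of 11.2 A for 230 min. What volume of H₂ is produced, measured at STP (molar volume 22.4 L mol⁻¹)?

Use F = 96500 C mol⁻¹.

17.9 L

Q = I·t = 11.20 A × 13800 s = 154600 C.
n(e⁻) = Q/F = 154600 / 96500 = 1.602 mol.
2 electrons are transferred per H₂ molecule, so n(H₂) = 1.602 / 2 = 0.8008 mol.
V = n × V_m = 0.8008 × 22.4 = 17.9 L.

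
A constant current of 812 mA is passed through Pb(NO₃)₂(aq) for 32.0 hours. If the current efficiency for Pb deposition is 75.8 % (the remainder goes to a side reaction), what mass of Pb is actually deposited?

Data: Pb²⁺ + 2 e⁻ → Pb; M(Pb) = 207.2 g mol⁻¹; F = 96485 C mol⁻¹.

76.1 g

Q = I·t = 0.8120 × 115200 = 93540 C.
n(e⁻) = 93540/96485 = 0.9695 mol; theoretically n(Pb) = 0.9695/2 = 0.4848 mol, m_theo = 100.4 g.
At 75.8 % efficiency, m_actual = 0.758 × 100.4 = 76.1 g.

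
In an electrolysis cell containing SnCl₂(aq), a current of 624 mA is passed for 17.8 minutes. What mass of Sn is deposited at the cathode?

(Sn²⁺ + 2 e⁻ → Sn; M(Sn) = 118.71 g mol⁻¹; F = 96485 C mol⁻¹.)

Q = I·t = 0.6240 A × 1068.0 s = 666.4 C.
n(e⁻) = Q/F = 666.4 / 96485 = 0.006907 mol.
Sn²⁺ + 2 e⁻ → Sn, so n(Sn) = n(e⁻)/2 = 0.003454 mol.
m = n·M = 0.003454 × 118.71 = 0.410 g.

0.410 g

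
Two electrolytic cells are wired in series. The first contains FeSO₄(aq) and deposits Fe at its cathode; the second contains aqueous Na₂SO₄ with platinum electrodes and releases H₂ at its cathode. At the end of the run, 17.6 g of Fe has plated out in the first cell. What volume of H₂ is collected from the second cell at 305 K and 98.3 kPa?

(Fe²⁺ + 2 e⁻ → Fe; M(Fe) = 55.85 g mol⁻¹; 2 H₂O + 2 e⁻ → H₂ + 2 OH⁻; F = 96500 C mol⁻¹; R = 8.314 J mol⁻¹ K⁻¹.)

8.13 L

n(Fe) = 17.6 / 55.85 = 0.3151 mol, so n(e⁻) = 2 × 0.3151 = 0.6303 mol.
The cells are in series, so the same 0.6303 mol of electrons passes through the second cell.
2 H₂O + 2 e⁻ → H₂ + 2 OH⁻ — 2 mol e⁻ per mol H₂, so n(H₂) = 0.6303/2 = 0.3151 mol.
V = nRT/P = (0.3151 × 8.314 × 305) / (98.3 × 10³) = 0.00813 m³ = 8.13 L.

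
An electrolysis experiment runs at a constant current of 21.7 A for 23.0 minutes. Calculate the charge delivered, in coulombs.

29900 C

Q = I·t = 21.70 A × 1380.0 s = 29900 C.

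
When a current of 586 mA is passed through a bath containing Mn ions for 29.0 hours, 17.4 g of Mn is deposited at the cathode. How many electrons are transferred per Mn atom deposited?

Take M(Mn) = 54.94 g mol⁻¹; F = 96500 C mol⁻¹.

Q = I·t = 0.5860 A × 104400 s = 61180 C, so n(e⁻) = 61180/96500 = 0.6340 mol.
n(Mn) deposited = 17.4 / 54.94 = 0.3167 mol.
Electrons per atom = n(e⁻)/n(Mn) = 0.6340 / 0.3167 = 2.00 ≈ 2, so the ion is Mn²⁺.

2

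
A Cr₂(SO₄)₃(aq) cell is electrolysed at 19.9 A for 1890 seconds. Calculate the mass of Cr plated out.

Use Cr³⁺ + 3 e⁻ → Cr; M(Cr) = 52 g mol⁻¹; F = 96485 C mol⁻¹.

Q = I·t = 19.90 A × 1890.0 s = 37610 C.
n(e⁻) = Q/F = 37610 / 96485 = 0.3898 mol.
Cr³⁺ + 3 e⁻ → Cr, so n(Cr) = n(e⁻)/3 = 0.1299 mol.
m = n·M = 0.1299 × 52 = 6.76 g.

6.76 g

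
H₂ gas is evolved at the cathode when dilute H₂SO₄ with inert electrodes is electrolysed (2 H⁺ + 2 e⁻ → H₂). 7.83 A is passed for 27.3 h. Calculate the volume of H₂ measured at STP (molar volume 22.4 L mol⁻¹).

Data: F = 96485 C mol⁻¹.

Q = I·t = 7.830 A × 98280 s = 769500 C.
n(e⁻) = Q/F = 769500 / 96485 = 7.976 mol.
2 electrons are transferred per H₂ molecule, so n(H₂) = 7.976 / 2 = 3.988 mol.
V = n × V_m = 3.988 × 22.4 = 89.3 L.

89.3 L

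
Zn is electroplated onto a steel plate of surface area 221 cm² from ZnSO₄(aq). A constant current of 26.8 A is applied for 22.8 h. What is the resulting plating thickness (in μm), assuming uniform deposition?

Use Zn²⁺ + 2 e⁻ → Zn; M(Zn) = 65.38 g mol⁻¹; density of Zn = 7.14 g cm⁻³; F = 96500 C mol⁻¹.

Q = I·t = 26.80 × 82080 = 2200000 C; n(e⁻) = 22.80 mol.
n(Zn) = n(e⁻)/2 = 11.40 mol, so m = 11.40 × 65.38 = 745.2 g.
Volume = m/ρ = 745.2 / 7.14 = 104.4 cm³.
Thickness = V/A = 104.4 / 221 = 0.472 cm = 4720 μm.

4720 μm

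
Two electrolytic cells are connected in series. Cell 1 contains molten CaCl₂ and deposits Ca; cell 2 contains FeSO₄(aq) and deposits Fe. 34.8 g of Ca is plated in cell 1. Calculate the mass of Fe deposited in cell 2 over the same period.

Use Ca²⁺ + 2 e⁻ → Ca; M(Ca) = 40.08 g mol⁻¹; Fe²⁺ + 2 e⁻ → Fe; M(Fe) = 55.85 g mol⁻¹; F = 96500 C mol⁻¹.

48.5 g

n(Ca) = 34.8 / 40.08 = 0.8683 mol.
Since Ca²⁺ + 2 e⁻ → Ca, n(e⁻) passed = 2 × 0.8683 = 1.737 mol.
Cells in series carry the same charge, so the same 1.737 mol of electrons passes through cell 2.
Fe²⁺ + 2 e⁻ → Fe, so n(Fe) = 1.737 / 2 = 0.8683 mol.
m(Fe) = 0.8683 × 55.85 = 48.5 g.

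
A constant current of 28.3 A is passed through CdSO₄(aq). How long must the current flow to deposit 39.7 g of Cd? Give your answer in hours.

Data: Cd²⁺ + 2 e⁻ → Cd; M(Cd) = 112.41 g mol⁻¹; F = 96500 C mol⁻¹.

0.669 h

n(Cd) = m/M = 39.7 / 112.41 = 0.3532 mol.
Each Cd atom requires 2 electrons, so n(e⁻) = 2 × 0.3532 = 0.7063 mol.
Q = n(e⁻)·F = 0.7063 × 96500 = 68160 C.
t = Q/I = 68160 / 28.30 A = 2409 s = 0.669 h.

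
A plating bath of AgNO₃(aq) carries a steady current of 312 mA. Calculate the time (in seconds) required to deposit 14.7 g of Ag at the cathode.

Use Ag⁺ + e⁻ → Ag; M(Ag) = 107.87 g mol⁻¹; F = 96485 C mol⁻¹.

n(Ag) = m/M = 14.7 / 107.87 = 0.1363 mol.
Each Ag atom requires 1 electron, so n(e⁻) = 1 × 0.1363 = 0.1363 mol.
Q = n(e⁻)·F = 0.1363 × 96485 = 13150 C.
t = Q/I = 13150 / 0.3120 A = 42140 s.

42100 s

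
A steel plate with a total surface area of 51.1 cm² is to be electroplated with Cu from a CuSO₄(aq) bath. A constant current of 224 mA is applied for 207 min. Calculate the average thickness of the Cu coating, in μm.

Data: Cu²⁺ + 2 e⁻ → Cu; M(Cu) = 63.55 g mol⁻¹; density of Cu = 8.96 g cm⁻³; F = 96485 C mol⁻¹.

20.0 μm

Q = I·t = 0.2240 × 12420 = 2782 C; n(e⁻) = 0.02883 mol.
n(Cu) = n(e⁻)/2 = 0.01442 mol, so m = 0.01442 × 63.55 = 0.9162 g.
Volume = m/ρ = 0.9162 / 8.96 = 0.1023 cm³.
Thickness = V/A = 0.1023 / 51.1 = 0.00200 cm = 20.0 μm.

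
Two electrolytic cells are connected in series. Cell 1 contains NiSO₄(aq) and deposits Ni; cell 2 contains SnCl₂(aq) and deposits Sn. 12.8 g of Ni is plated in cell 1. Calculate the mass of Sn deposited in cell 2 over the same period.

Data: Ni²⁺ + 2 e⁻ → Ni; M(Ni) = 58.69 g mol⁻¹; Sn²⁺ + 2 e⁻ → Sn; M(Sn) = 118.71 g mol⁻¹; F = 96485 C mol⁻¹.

n(Ni) = 12.8 / 58.69 = 0.2181 mol.
Since Ni²⁺ + 2 e⁻ → Ni, n(e⁻) passed = 2 × 0.2181 = 0.4362 mol.
Cells in series carry the same charge, so the same 0.4362 mol of electrons passes through cell 2.
Sn²⁺ + 2 e⁻ → Sn, so n(Sn) = 0.4362 / 2 = 0.2181 mol.
m(Sn) = 0.2181 × 118.71 = 25.9 g.

25.9 g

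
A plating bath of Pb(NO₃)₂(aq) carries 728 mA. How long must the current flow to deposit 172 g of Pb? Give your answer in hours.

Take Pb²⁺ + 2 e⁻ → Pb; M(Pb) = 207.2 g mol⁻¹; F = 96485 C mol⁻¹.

n(Pb) = m/M = 172 / 207.2 = 0.8301 mol.
Each Pb atom requires 2 electrons, so n(e⁻) = 2 × 0.8301 = 1.660 mol.
Q = n(e⁻)·F = 1.660 × 96485 = 160200 C.
t = Q/I = 160200 / 0.7280 A = 220000 s = 61.1 h.

61.1 h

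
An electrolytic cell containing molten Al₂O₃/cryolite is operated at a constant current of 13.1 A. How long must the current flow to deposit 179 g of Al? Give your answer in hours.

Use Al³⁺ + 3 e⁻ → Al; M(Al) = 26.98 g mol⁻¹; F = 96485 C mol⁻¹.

40.7 h

n(Al) = m/M = 179 / 26.98 = 6.635 mol.
Each Al atom requires 3 electrons, so n(e⁻) = 3 × 6.635 = 19.90 mol.
Q = n(e⁻)·F = 19.90 × 96485 = 1920000 C.
t = Q/I = 1920000 / 13.10 A = 146600 s = 40.7 h.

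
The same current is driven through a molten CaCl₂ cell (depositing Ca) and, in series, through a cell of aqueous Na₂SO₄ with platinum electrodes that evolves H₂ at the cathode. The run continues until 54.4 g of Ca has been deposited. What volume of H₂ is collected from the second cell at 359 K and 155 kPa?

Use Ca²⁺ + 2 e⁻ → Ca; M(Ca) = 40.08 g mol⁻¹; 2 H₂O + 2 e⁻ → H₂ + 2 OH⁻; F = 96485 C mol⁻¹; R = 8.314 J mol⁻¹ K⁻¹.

26.1 L

n(Ca) = 54.4 / 40.08 = 1.357 mol, so n(e⁻) = 2 × 1.357 = 2.715 mol.
The cells are in series, so the same 2.715 mol of electrons passes through the second cell.
2 H₂O + 2 e⁻ → H₂ + 2 OH⁻ — 2 mol e⁻ per mol H₂, so n(H₂) = 2.715/2 = 1.357 mol.
V = nRT/P = (1.357 × 8.314 × 359) / (155 × 10³) = 0.0261 m³ = 26.1 L.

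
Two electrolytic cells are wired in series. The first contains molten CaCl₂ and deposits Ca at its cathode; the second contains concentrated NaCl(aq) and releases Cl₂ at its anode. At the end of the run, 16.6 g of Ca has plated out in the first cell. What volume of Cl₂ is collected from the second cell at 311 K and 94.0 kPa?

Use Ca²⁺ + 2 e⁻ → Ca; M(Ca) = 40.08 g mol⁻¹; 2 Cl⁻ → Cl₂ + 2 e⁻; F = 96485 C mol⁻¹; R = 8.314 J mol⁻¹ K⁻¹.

n(Ca) = 16.6 / 40.08 = 0.4142 mol, so n(e⁻) = 2 × 0.4142 = 0.8283 mol.
The cells are in series, so the same 0.8283 mol of electrons passes through the second cell.
2 Cl⁻ → Cl₂ + 2 e⁻ — 2 mol e⁻ per mol Cl₂, so n(Cl₂) = 0.8283/2 = 0.4142 mol.
V = nRT/P = (0.4142 × 8.314 × 311) / (94.0 × 10³) = 0.0114 m³ = 11.4 L.

11.4 L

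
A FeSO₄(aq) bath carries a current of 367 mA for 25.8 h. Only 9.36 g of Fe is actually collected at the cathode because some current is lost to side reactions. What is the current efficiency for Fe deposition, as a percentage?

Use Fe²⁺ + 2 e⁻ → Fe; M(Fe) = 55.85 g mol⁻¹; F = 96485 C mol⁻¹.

Q = I·t = 0.3670 × 92880 = 34090 C; n(e⁻) = 34090/96485 = 0.3533 mol.
Theoretical n(Fe) = n(e⁻)/2 = 0.1766 mol, i.e. m_theo = 0.1766 × 55.85 = 9.866 g.
Efficiency = m_actual / m_theo = 9.36 / 9.866 = 94.9 %.

94.9 %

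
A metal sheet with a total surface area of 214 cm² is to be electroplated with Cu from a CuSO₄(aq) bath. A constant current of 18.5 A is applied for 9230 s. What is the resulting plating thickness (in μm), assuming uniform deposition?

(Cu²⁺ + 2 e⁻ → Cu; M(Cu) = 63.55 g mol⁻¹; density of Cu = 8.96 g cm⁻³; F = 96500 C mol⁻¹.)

Q = I·t = 18.50 × 9230.0 = 170800 C; n(e⁻) = 1.769 mol.
n(Cu) = n(e⁻)/2 = 0.8847 mol, so m = 0.8847 × 63.55 = 56.23 g.
Volume = m/ρ = 56.23 / 8.96 = 6.275 cm³.
Thickness = V/A = 6.275 / 214 = 0.0293 cm = 293 μm.

293 μm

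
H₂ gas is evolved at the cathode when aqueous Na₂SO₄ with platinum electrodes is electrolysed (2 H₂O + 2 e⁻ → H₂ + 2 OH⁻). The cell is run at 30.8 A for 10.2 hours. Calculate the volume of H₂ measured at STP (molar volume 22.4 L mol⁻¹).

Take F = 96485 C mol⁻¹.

Q = I·t = 30.80 A × 36720 s = 1131000 C.
n(e⁻) = Q/F = 1131000 / 96485 = 11.72 mol.
2 electrons are transferred per H₂ molecule, so n(H₂) = 11.72 / 2 = 5.861 mol.
V = n × V_m = 5.861 × 22.4 = 131 L.

131 L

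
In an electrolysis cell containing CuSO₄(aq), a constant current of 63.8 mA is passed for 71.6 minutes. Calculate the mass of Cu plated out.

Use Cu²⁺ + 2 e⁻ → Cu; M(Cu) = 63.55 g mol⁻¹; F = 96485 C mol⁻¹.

0.0903 g

Q = I·t = 0.06380 A × 4296.0 s = 274.1 C.
n(e⁻) = Q/F = 274.1 / 96485 = 0.002841 mol.
Cu²⁺ + 2 e⁻ → Cu, so n(Cu) = n(e⁻)/2 = 0.001420 mol.
m = n·M = 0.001420 × 63.55 = 0.0903 g.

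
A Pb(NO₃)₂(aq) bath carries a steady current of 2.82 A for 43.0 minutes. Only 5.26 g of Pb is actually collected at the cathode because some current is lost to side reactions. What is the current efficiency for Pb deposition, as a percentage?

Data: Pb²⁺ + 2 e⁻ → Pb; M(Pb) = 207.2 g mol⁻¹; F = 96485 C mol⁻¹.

67.3 %

Q = I·t = 2.820 × 2580.0 = 7276 C; n(e⁻) = 7276/96485 = 0.07541 mol.
Theoretical n(Pb) = n(e⁻)/2 = 0.03770 mol, i.e. m_theo = 0.03770 × 207.2 = 7.812 g.
Efficiency = m_actual / m_theo = 5.26 / 7.812 = 67.3 %.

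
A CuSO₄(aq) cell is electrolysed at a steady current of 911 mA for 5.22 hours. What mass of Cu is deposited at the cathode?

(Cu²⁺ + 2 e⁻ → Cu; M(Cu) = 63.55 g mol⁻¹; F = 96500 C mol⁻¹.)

5.64 g

Q = I·t = 0.9110 A × 18792 s = 17120 C.
n(e⁻) = Q/F = 17120 / 96500 = 0.1774 mol.
Cu²⁺ + 2 e⁻ → Cu, so n(Cu) = n(e⁻)/2 = 0.08870 mol.
m = n·M = 0.08870 × 63.55 = 5.64 g.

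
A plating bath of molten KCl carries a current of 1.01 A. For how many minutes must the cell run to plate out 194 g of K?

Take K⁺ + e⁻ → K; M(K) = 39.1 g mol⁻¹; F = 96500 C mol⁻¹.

n(K) = m/M = 194 / 39.1 = 4.962 mol.
Each K atom requires 1 electron, so n(e⁻) = 1 × 4.962 = 4.962 mol.
Q = n(e⁻)·F = 4.962 × 96500 = 478800 C.
t = Q/I = 478800 / 1.010 A = 474100 s = 7900 min.

7900 min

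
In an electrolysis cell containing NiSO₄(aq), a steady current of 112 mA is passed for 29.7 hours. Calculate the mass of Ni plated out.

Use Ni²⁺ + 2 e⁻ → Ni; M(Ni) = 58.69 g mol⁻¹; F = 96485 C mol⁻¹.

Q = I·t = 0.1120 A × 106920 s = 11980 C.
n(e⁻) = Q/F = 11980 / 96485 = 0.1241 mol.
Ni²⁺ + 2 e⁻ → Ni, so n(Ni) = n(e⁻)/2 = 0.06206 mol.
m = n·M = 0.06206 × 58.69 = 3.64 g.

3.64 g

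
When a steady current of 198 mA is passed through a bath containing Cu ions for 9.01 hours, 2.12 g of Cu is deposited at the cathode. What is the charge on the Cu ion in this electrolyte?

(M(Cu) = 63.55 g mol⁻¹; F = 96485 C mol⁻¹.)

Q = I·t = 0.1980 A × 32436 s = 6422 C, so n(e⁻) = 6422/96485 = 0.06656 mol.
n(Cu) deposited = 2.12 / 63.55 = 0.03336 mol.
Electrons per atom = n(e⁻)/n(Cu) = 0.06656 / 0.03336 = 2.00 ≈ 2, so the ion is Cu²⁺.

+2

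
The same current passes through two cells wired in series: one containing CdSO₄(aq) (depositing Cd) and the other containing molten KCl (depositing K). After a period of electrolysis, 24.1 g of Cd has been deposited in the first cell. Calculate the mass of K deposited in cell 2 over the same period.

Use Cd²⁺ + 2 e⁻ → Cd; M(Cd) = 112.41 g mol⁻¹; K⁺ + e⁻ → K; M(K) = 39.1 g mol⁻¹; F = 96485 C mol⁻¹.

n(Cd) = 24.1 / 112.41 = 0.2144 mol.
Since Cd²⁺ + 2 e⁻ → Cd, n(e⁻) passed = 2 × 0.2144 = 0.4288 mol.
Cells in series carry the same charge, so the same 0.4288 mol of electrons passes through cell 2.
K⁺ + e⁻ → K, so n(K) = 0.4288 / 1 = 0.4288 mol.
m(K) = 0.4288 × 39.1 = 16.8 g.

16.8 g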